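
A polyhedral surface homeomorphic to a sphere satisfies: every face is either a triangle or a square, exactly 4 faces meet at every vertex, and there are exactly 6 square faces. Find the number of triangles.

8

Let x be the number of triangles; then F = 6 + x.
Edge–face incidences: 2E = 4·6 + 3·x = 24 + 3x.
Every vertex has degree 4, so 4V = 2E.
Euler: V − E + F = 2 ⇒ (2E)/4 − E + (6 + x) = 2.
Multiply by 8: 2·(2E) − 4·(2E) + 8·(6 + x) = 16, i.e. 48 + 8x − 2·(24 + 3x) = 16.
Collecting terms: 2x = 16, so x = 8.
Then 2E = 24 + 3·8 = 48, so E = 24, V = 2E/4 = 12, F = 6 + 8 = 14.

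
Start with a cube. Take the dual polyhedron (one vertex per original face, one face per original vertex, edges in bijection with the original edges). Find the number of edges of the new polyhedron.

The base solid has V = 8, E = 12, F = 6.
The dual swaps V and F and preserves E: V′ = F = 6, E′ = E = 12, F′ = V = 8.

12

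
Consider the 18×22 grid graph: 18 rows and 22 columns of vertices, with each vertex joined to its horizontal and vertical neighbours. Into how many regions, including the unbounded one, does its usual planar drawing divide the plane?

The grid has V = 18·22 = 396 vertices and E = 18·21 + 22·17 = 752 edges.
F = 2 − V + E = 2 − 396 + 752 = 358.

358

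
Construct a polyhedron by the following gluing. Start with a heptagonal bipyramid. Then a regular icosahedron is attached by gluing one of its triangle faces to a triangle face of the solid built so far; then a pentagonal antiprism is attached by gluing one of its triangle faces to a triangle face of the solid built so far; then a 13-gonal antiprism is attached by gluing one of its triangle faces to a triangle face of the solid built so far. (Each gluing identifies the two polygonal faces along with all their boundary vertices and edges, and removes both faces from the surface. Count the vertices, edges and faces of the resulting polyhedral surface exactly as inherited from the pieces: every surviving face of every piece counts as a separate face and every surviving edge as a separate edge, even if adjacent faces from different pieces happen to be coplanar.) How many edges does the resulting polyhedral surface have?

A heptagonal bipyramid: V=9, E=21, F=14.
Attach a regular icosahedron (V=12, E=30, F=20) along a 3-gon: merge 3 vertices and 3 edges, delete both glued faces → V=18, E=48, F=32.
Attach a pentagonal antiprism (V=10, E=20, F=12) along a 3-gon: merge 3 vertices and 3 edges, delete both glued faces → V=25, E=65, F=42.
Attach a 13-gonal antiprism (V=26, E=52, F=28) along a 3-gon: merge 3 vertices and 3 edges, delete both glued faces → V=48, E=114, F=68.
Check: V − E + F = 48 − 114 + 68 = 2.

114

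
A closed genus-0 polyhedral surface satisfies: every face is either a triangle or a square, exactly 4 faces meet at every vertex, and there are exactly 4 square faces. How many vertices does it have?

Let x be the number of triangles; then F = 4 + x.
Edge–face incidences: 2E = 4·4 + 3·x = 16 + 3x.
Every vertex has degree 4, so 4V = 2E.
Euler: V − E + F = 2 ⇒ (2E)/4 − E + (4 + x) = 2.
Multiply by 8: 2·(2E) − 4·(2E) + 8·(4 + x) = 16, i.e. 32 + 8x − 2·(16 + 3x) = 16.
Collecting terms: 2x = 16, so x = 8.
Then 2E = 16 + 3·8 = 40, so E = 20, V = 2E/4 = 10, F = 4 + 8 = 12.

10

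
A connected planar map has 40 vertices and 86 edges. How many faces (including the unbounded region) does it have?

48

Euler's formula for a connected plane graph: V − E + F = 2, so F = 2 − 40 + 86 = 48.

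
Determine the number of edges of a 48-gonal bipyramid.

A bipyramid over an n-gon has 2n triangular faces and n + 2 vertices: V = 48 + 2 = 50, E = 3·48 = 144, F = 2·48 = 96.
Check: V − E + F = 50 − 144 + 96 = 2.

144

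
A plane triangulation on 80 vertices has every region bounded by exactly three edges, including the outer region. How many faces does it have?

In a plane triangulation 3F = 2E and V − E + F = 2, so F = 2V − 4 = 2·80 − 4 = 156.

156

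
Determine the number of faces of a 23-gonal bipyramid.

46

A bipyramid over an n-gon has 2n triangular faces and n + 2 vertices: V = 23 + 2 = 25, E = 3·23 = 69, F = 2·23 = 46.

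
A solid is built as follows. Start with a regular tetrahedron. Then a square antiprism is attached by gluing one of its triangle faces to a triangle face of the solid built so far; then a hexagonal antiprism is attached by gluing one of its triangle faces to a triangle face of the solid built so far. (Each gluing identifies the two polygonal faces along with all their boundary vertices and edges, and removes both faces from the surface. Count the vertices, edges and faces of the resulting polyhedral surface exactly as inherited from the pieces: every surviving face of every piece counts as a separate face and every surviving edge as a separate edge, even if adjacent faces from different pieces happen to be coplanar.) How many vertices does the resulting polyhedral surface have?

18

A regular tetrahedron: V=4, E=6, F=4.
Attach a square antiprism (V=8, E=16, F=10) along a 3-gon: merge 3 vertices and 3 edges, delete both glued faces → V=9, E=19, F=12.
Attach a hexagonal antiprism (V=12, E=24, F=14) along a 3-gon: merge 3 vertices and 3 edges, delete both glued faces → V=18, E=40, F=24.
Check: V − E + F = 18 − 40 + 24 = 2.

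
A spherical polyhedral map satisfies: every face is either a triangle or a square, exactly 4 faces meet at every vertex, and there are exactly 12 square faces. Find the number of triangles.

8

Let x be the number of triangles; then F = 12 + x.
Edge–face incidences: 2E = 4·12 + 3·x = 48 + 3x.
Every vertex has degree 4, so 4V = 2E.
Euler: V − E + F = 2 ⇒ (2E)/4 − E + (12 + x) = 2.
Multiply by 8: 2·(2E) − 4·(2E) + 8·(12 + x) = 16, i.e. 96 + 8x − 2·(48 + 3x) = 16.
Collecting terms: 2x = 16, so x = 8.
Then 2E = 48 + 3·8 = 72, so E = 36, V = 2E/4 = 18, F = 12 + 8 = 20.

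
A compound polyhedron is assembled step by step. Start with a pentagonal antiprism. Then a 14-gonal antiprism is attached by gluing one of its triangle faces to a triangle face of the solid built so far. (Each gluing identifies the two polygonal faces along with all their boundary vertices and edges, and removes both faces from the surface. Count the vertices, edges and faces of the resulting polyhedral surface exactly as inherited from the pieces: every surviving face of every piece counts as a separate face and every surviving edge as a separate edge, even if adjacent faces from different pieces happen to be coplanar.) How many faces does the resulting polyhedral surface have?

A pentagonal antiprism: V=10, E=20, F=12.
Attach a 14-gonal antiprism (V=28, E=56, F=30) along a 3-gon: merge 3 vertices and 3 edges, delete both glued faces → V=35, E=73, F=40.
Check: V − E + F = 35 − 73 + 40 = 2.

40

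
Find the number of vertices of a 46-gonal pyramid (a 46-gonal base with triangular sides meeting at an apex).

A pyramid on an n-gon base has one n-gon and n triangles: V = 46 + 1 = 47, E = 2·46 = 92, F = 46 + 1 = 47.
Check: V − E + F = 47 − 92 + 47 = 2.

47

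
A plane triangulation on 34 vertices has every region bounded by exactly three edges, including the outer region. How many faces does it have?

64

In a plane triangulation 3F = 2E and V − E + F = 2, so F = 2V − 4 = 2·34 − 4 = 64.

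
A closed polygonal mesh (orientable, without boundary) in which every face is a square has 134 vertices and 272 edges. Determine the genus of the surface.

2

Every face is a square and each edge borders two faces, so 4F = 2·272, giving F = 136.
χ = V − E + F = 134 − 272 + 136 = -2.
For a closed orientable surface χ = 2 − 2g, so g = (2 − (-2))/2 = 2.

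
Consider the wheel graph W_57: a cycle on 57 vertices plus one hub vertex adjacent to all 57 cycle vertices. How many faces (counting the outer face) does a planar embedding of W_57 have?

W_57 has V = 57 + 1 = 58 vertices and E = 2·57 = 114 edges.
By Euler's formula F = 2 − V + E = 2 − 58 + 114 = 58.

58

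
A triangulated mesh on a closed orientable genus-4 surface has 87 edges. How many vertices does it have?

23

χ = 2 − 2·4 = -6, and every face is a triangle so 3F = 2E.
F = 2E/3 = 58. Then V = -6 + E − F = -6 + 87 − 58 = 23.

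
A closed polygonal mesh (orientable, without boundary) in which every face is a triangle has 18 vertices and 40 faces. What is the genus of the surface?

Every face is a triangle, so 2E = 3·40 = 120, giving E = 60.
χ = V − E + F = 18 − 60 + 40 = -2.
For a closed orientable surface χ = 2 − 2g, so g = (2 − (-2))/2 = 2.

2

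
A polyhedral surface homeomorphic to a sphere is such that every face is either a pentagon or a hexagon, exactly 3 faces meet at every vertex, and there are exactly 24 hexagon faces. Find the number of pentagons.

12

Let x be the number of pentagons; then F = 24 + x.
Edge–face incidences: 2E = 6·24 + 5·x = 144 + 5x.
Every vertex has degree 3, so 3V = 2E.
Euler: V − E + F = 2 ⇒ (2E)/3 − E + (24 + x) = 2.
Multiply by 6: 2·(2E) − 3·(2E) + 6·(24 + x) = 12, i.e. 144 + 6x − (144 + 5x) = 12.
Collecting terms: x = 12.
Then 2E = 144 + 5·12 = 204, so E = 102, V = 2E/3 = 68, F = 24 + 12 = 36.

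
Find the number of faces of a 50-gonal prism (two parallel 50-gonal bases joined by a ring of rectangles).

A prism on an n-gon has two n-gon bases and n rectangular sides: V = 2·50 = 100, E = 3·50 = 150, F = 50 + 2 = 52.

52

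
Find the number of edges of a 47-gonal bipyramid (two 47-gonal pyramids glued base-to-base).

A bipyramid over an n-gon has 2n triangular faces and n + 2 vertices: V = 47 + 2 = 49, E = 3·47 = 141, F = 2·47 = 94.

141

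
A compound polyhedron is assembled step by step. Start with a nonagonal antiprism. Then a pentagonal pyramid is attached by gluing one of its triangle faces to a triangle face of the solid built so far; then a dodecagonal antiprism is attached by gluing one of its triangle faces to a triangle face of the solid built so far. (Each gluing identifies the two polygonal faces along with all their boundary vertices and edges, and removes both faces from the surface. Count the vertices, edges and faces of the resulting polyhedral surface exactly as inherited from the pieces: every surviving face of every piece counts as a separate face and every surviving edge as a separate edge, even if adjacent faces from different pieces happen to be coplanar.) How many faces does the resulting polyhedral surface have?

A nonagonal antiprism: V=18, E=36, F=20.
Attach a pentagonal pyramid (V=6, E=10, F=6) along a 3-gon: merge 3 vertices and 3 edges, delete both glued faces → V=21, E=43, F=24.
Attach a dodecagonal antiprism (V=24, E=48, F=26) along a 3-gon: merge 3 vertices and 3 edges, delete both glued faces → V=42, E=88, F=48.
Check: V − E + F = 42 − 88 + 48 = 2.

48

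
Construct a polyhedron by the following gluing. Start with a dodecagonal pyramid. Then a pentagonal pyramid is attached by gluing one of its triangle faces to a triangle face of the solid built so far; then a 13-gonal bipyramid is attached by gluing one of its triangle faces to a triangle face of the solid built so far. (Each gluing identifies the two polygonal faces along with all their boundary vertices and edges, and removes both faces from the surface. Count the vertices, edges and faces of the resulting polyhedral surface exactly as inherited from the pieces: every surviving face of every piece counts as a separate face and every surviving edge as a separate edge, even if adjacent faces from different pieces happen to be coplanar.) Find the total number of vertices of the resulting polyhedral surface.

28

A dodecagonal pyramid: V=13, E=24, F=13.
Attach a pentagonal pyramid (V=6, E=10, F=6) along a 3-gon: merge 3 vertices and 3 edges, delete both glued faces → V=16, E=31, F=17.
Attach a 13-gonal bipyramid (V=15, E=39, F=26) along a 3-gon: merge 3 vertices and 3 edges, delete both glued faces → V=28, E=67, F=41.
Check: V − E + F = 28 − 67 + 41 = 2.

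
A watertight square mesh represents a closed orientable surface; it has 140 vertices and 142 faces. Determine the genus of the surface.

2

Every face is a square, so 2E = 4·142 = 568, giving E = 284.
χ = V − E + F = 140 − 284 + 142 = -2.
For a closed orientable surface χ = 2 − 2g, so g = (2 − (-2))/2 = 2.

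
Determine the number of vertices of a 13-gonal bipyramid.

A bipyramid over an n-gon has 2n triangular faces and n + 2 vertices: V = 13 + 2 = 15, E = 3·13 = 39, F = 2·13 = 26.

15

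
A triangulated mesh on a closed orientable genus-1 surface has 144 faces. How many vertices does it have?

72

χ = 2 − 2·1 = 0, and every face is a triangle so 3F = 2E.
E = 3·144/2 = 216. Then V = 0 + E − F = 0 + 216 − 144 = 72.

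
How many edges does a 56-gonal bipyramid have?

168

A bipyramid over an n-gon has 2n triangular faces and n + 2 vertices: V = 56 + 2 = 58, E = 3·56 = 168, F = 2·56 = 112.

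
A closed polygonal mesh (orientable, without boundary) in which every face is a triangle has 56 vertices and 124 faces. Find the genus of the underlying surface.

Every face is a triangle, so 2E = 3·124 = 372, giving E = 186.
χ = V − E + F = 56 − 186 + 124 = -6.
For a closed orientable surface χ = 2 − 2g, so g = (2 − (-6))/2 = 4.

4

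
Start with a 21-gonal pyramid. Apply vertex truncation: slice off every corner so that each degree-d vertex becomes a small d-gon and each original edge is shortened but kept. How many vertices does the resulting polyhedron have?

84

The base solid has V = 22, E = 42, F = 22.
Truncation replaces each original edge-end by a new vertex, so V′ = 2E = 84.
Each original edge survives, and each old vertex of degree d contributes d new edges; summing degrees gives Σd = 2E, so E′ = E + 2E = 3E = 126.
Each original face survives and each original vertex becomes one new face: F′ = F + V = 44.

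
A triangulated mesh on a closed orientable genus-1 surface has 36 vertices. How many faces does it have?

72

χ = 2 − 2·1 = 0, and every face is a triangle so 3F = 2E.
V − E + F = 0 with E = 3F/2 gives 36 − (3/2 − 1)·F = 0, so F = 72 and E = 108.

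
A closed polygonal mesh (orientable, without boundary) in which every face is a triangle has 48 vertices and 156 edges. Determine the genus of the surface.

3

Every face is a triangle and each edge borders two faces, so 3F = 2·156, giving F = 104.
χ = V − E + F = 48 − 156 + 104 = -4.
For a closed orientable surface χ = 2 − 2g, so g = (2 − (-4))/2 = 3.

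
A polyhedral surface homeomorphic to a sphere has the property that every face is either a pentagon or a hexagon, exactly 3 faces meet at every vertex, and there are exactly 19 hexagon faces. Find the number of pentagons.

12

Let x be the number of pentagons; then F = 19 + x.
Edge–face incidences: 2E = 6·19 + 5·x = 114 + 5x.
Every vertex has degree 3, so 3V = 2E.
Euler: V − E + F = 2 ⇒ (2E)/3 − E + (19 + x) = 2.
Multiply by 6: 2·(2E) − 3·(2E) + 6·(19 + x) = 12, i.e. 114 + 6x − (114 + 5x) = 12.
Collecting terms: x = 12.
Then 2E = 114 + 5·12 = 174, so E = 87, V = 2E/3 = 58, F = 19 + 12 = 31.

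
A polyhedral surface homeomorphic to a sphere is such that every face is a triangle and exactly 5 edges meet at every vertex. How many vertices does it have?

Each face has 3 edges and each edge borders two faces, so 2E = 3F.
Each vertex has degree 5, so 5V = 2E and hence V = 3F/5.
Euler: V − E + F = 2 ⇒ (3F/5) − (3F/2) + F = 2.
Multiply by 10: (6 − 15 + 10)F = 20, i.e. 1F = 20.
So F = 20, E = 3·20/2 = 30, V = 3·20/5 = 12.

12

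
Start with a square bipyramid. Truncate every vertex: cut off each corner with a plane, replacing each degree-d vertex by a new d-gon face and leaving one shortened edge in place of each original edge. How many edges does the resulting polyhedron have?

The base solid has V = 6, E = 12, F = 8.
Truncation replaces each original edge-end by a new vertex, so V′ = 2E = 24.
Each original edge survives, and each old vertex of degree d contributes d new edges; summing degrees gives Σd = 2E, so E′ = E + 2E = 3E = 36.
Each original face survives and each original vertex becomes one new face: F′ = F + V = 14.

36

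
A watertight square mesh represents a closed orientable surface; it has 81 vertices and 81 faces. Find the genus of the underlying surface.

1

Every face is a square, so 2E = 4·81 = 324, giving E = 162.
χ = V − E + F = 81 − 162 + 81 = 0.
For a closed orientable surface χ = 2 − 2g, so g = (2 − (0))/2 = 1.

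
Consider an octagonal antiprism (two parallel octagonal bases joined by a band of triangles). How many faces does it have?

18

An antiprism on an n-gon has two n-gon caps and 2n triangles: V = 2·8 = 16, E = 4·8 = 32, F = 2·8 + 2 = 18.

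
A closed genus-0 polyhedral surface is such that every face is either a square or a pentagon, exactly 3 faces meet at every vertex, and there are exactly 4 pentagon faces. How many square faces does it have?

4

Let x be the number of squares; then F = 4 + x.
Edge–face incidences: 2E = 5·4 + 4·x = 20 + 4x.
Every vertex has degree 3, so 3V = 2E.
Euler: V − E + F = 2 ⇒ (2E)/3 − E + (4 + x) = 2.
Multiply by 6: 2·(2E) − 3·(2E) + 6·(4 + x) = 12, i.e. 24 + 6x − (20 + 4x) = 12.
Collecting terms: 2x + 4 = 12, so 2x = 8, so x = 4.
Then 2E = 20 + 4·4 = 36, so E = 18, V = 2E/3 = 12, F = 4 + 4 = 8.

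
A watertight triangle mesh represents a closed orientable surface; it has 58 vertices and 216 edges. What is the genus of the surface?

Every face is a triangle and each edge borders two faces, so 3F = 2·216, giving F = 144.
χ = V − E + F = 58 − 216 + 144 = -14.
For a closed orientable surface χ = 2 − 2g, so g = (2 − (-14))/2 = 8.

8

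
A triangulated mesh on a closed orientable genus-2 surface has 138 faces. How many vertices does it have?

χ = 2 − 2·2 = -2, and every face is a triangle so 3F = 2E.
E = 3·138/2 = 207. Then V = -2 + E − F = -2 + 207 − 138 = 67.

67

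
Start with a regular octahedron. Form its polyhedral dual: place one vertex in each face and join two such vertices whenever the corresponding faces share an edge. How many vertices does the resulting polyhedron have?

8

The base solid has V = 6, E = 12, F = 8.
The dual swaps V and F and preserves E: V′ = F = 8, E′ = E = 12, F′ = V = 6.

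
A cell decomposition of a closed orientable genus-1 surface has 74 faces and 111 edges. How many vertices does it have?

37

For a closed orientable surface of genus 1, χ = 2 − 2·1 = 0.
V = 0 + E − F = 0 + 111 − 74 = 37.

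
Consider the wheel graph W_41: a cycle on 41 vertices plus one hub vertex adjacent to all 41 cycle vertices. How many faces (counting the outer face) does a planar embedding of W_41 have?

W_41 has V = 41 + 1 = 42 vertices and E = 2·41 = 82 edges.
By Euler's formula F = 2 − V + E = 2 − 42 + 82 = 42.

42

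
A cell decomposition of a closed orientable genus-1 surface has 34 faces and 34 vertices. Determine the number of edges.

68

For a closed orientable surface of genus 1, χ = 2 − 2·1 = 0.
E = V + F − (0) = 34 + 34 − (0) = 68.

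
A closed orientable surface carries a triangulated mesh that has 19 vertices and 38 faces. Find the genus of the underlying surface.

Every face is a triangle, so 2E = 3·38 = 114, giving E = 57.
χ = V − E + F = 19 − 57 + 38 = 0.
For a closed orientable surface χ = 2 − 2g, so g = (2 − (0))/2 = 1.

1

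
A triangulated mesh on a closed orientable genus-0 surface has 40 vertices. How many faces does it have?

76

χ = 2 − 2·0 = 2, and every face is a triangle so 3F = 2E.
V − E + F = 2 with E = 3F/2 gives 40 − (3/2 − 1)·F = 2, so F = 76 and E = 114.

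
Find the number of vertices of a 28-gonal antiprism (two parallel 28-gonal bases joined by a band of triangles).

An antiprism on an n-gon has two n-gon caps and 2n triangles: V = 2·28 = 56, E = 4·28 = 112, F = 2·28 + 2 = 58.
Check: V − E + F = 56 − 112 + 58 = 2.

56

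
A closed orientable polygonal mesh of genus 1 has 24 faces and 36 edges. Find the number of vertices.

For a closed orientable surface of genus 1, χ = 2 − 2·1 = 0.
V = 0 + E − F = 0 + 36 − 24 = 12.

12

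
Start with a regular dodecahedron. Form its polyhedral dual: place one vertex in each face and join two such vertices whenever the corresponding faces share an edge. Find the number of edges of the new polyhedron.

30

The base solid has V = 20, E = 30, F = 12.
The dual swaps V and F and preserves E: V′ = F = 12, E′ = E = 30, F′ = V = 20.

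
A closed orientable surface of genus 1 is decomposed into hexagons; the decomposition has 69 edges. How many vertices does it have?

χ = 2 − 2·1 = 0, and every face is a hexagon so 6F = 2E.
F = 2E/6 = 23. Then V = 0 + E − F = 0 + 69 − 23 = 46.

46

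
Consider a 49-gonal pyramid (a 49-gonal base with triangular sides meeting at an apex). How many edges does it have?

A pyramid on an n-gon base has one n-gon and n triangles: V = 49 + 1 = 50, E = 2·49 = 98, F = 49 + 1 = 50.

98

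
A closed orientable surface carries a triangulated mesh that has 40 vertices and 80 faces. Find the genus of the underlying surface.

1

Every face is a triangle, so 2E = 3·80 = 240, giving E = 120.
χ = V − E + F = 40 − 120 + 80 = 0.
For a closed orientable surface χ = 2 − 2g, so g = (2 − (0))/2 = 1.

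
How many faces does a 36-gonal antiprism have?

An antiprism on an n-gon has two n-gon caps and 2n triangles: V = 2·36 = 72, E = 4·36 = 144, F = 2·36 + 2 = 74.
Check: V − E + F = 72 − 144 + 74 = 2.

74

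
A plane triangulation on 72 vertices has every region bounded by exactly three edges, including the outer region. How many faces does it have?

In a plane triangulation 3F = 2E and V − E + F = 2, so F = 2V − 4 = 2·72 − 4 = 140.

140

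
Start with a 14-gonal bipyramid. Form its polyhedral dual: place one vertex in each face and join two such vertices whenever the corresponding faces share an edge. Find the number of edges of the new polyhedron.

42

The base solid has V = 16, E = 42, F = 28.
The dual swaps V and F and preserves E: V′ = F = 28, E′ = E = 42, F′ = V = 16.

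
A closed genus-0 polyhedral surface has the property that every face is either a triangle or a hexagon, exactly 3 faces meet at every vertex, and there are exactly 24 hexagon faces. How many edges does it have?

78

Let x be the number of triangles; then F = 24 + x.
Edge–face incidences: 2E = 6·24 + 3·x = 144 + 3x.
Every vertex has degree 3, so 3V = 2E.
Euler: V − E + F = 2 ⇒ (2E)/3 − E + (24 + x) = 2.
Multiply by 6: 2·(2E) − 3·(2E) + 6·(24 + x) = 12, i.e. 144 + 6x − (144 + 3x) = 12.
Collecting terms: 3x = 12, so x = 4.
Then 2E = 144 + 3·4 = 156, so E = 78, V = 2E/3 = 52, F = 24 + 4 = 28.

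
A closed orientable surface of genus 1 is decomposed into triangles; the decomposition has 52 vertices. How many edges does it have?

χ = 2 − 2·1 = 0, and every face is a triangle so 3F = 2E.
V − E + F = 0 with E = 3F/2 gives 52 − (3/2 − 1)·F = 0, so F = 104 and E = 156.

156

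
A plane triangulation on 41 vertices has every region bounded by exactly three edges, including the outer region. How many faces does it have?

78

In a plane triangulation 3F = 2E and V − E + F = 2, so F = 2V − 4 = 2·41 − 4 = 78.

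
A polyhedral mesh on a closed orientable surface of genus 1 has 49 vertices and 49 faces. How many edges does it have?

98

For a closed orientable surface of genus 1, χ = 2 − 2·1 = 0.
E = V + F − (0) = 49 + 49 − (0) = 98.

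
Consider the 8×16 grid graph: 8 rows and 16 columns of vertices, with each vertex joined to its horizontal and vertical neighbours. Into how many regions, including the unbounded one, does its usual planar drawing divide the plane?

The grid has V = 8·16 = 128 vertices and E = 8·15 + 16·7 = 232 edges.
F = 2 − V + E = 2 − 128 + 232 = 106.

106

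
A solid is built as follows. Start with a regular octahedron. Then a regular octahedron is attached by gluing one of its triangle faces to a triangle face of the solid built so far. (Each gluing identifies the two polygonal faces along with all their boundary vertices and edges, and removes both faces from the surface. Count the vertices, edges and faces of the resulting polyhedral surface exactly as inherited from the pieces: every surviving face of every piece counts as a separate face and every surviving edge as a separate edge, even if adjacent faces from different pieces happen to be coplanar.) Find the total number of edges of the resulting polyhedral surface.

A regular octahedron: V=6, E=12, F=8.
Attach a regular octahedron (V=6, E=12, F=8) along a 3-gon: merge 3 vertices and 3 edges, delete both glued faces → V=9, E=21, F=14.
Check: V − E + F = 9 − 21 + 14 = 2.

21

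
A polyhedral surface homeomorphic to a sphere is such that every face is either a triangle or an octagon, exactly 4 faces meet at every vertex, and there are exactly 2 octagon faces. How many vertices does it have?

Let x be the number of triangles; then F = 2 + x.
Edge–face incidences: 2E = 8·2 + 3·x = 16 + 3x.
Every vertex has degree 4, so 4V = 2E.
Euler: V − E + F = 2 ⇒ (2E)/4 − E + (2 + x) = 2.
Multiply by 8: 2·(2E) − 4·(2E) + 8·(2 + x) = 16, i.e. 16 + 8x − 2·(16 + 3x) = 16.
Collecting terms: 2x − 16 = 16, so 2x = 32, so x = 16.
Then 2E = 16 + 3·16 = 64, so E = 32, V = 2E/4 = 16, F = 2 + 16 = 18.

16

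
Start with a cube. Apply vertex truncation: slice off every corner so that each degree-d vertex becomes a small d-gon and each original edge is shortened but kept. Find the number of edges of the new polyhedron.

36

The base solid has V = 8, E = 12, F = 6.
Truncation replaces each original edge-end by a new vertex, so V′ = 2E = 24.
Each original edge survives, and each old vertex of degree d contributes d new edges; summing degrees gives Σd = 2E, so E′ = E + 2E = 3E = 36.
Each original face survives and each original vertex becomes one new face: F′ = F + V = 14.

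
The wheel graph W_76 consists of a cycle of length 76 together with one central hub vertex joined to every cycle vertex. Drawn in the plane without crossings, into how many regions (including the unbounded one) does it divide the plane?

W_76 has V = 76 + 1 = 77 vertices and E = 2·76 = 152 edges.
By Euler's formula F = 2 − V + E = 2 − 77 + 152 = 77.

77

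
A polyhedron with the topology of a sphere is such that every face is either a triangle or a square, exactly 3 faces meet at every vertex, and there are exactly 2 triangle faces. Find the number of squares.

Let x be the number of squares; then F = 2 + x.
Edge–face incidences: 2E = 3·2 + 4·x = 6 + 4x.
Every vertex has degree 3, so 3V = 2E.
Euler: V − E + F = 2 ⇒ (2E)/3 − E + (2 + x) = 2.
Multiply by 6: 2·(2E) − 3·(2E) + 6·(2 + x) = 12, i.e. 12 + 6x − (6 + 4x) = 12.
Collecting terms: 2x + 6 = 12, so 2x = 6, so x = 3.
Then 2E = 6 + 4·3 = 18, so E = 9, V = 2E/3 = 6, F = 2 + 3 = 5.

3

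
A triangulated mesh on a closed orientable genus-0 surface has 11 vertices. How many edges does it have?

χ = 2 − 2·0 = 2, and every face is a triangle so 3F = 2E.
V − E + F = 2 with E = 3F/2 gives 11 − (3/2 − 1)·F = 2, so F = 18 and E = 27.

27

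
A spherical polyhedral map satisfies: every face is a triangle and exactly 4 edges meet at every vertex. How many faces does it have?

Each face has 3 edges and each edge borders two faces, so 2E = 3F.
Each vertex has degree 4, so 4V = 2E and hence V = 3F/4.
Euler: V − E + F = 2 ⇒ (3F/4) − (3F/2) + F = 2.
Multiply by 8: (6 − 12 + 8)F = 16, i.e. 2F = 16.
So F = 8, E = 3·8/2 = 12, V = 3·8/4 = 6.

8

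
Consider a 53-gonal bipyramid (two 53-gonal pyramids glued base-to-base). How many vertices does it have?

55

A bipyramid over an n-gon has 2n triangular faces and n + 2 vertices: V = 53 + 2 = 55, E = 3·53 = 159, F = 2·53 = 106.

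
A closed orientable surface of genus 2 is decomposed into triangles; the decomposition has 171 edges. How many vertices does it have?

χ = 2 − 2·2 = -2, and every face is a triangle so 3F = 2E.
F = 2E/3 = 114. Then V = -2 + E − F = -2 + 171 − 114 = 55.

55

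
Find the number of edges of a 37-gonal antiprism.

148

An antiprism on an n-gon has two n-gon caps and 2n triangles: V = 2·37 = 74, E = 4·37 = 148, F = 2·37 + 2 = 76.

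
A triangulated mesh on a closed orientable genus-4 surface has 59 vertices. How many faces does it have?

130

χ = 2 − 2·4 = -6, and every face is a triangle so 3F = 2E.
V − E + F = -6 with E = 3F/2 gives 59 − (3/2 − 1)·F = -6, so F = 130 and E = 195.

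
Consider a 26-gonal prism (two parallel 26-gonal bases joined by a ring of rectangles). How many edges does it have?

78

A prism on an n-gon has two n-gon bases and n rectangular sides: V = 2·26 = 52, E = 3·26 = 78, F = 26 + 2 = 28.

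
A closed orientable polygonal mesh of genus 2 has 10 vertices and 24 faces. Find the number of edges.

For a closed orientable surface of genus 2, χ = 2 − 2·2 = -2.
E = V + F − (-2) = 10 + 24 − (-2) = 36.

36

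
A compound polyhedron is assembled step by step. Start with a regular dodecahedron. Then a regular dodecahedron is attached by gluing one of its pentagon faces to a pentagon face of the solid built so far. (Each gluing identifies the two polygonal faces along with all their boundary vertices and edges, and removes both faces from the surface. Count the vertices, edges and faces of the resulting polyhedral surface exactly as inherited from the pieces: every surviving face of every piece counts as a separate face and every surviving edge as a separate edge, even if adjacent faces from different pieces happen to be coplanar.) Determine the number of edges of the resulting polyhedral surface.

55

A regular dodecahedron: V=20, E=30, F=12.
Attach a regular dodecahedron (V=20, E=30, F=12) along a 5-gon: merge 5 vertices and 5 edges, delete both glued faces → V=35, E=55, F=22.
Check: V − E + F = 35 − 55 + 22 = 2.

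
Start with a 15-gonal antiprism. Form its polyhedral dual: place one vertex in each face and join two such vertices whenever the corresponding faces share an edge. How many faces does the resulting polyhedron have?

The base solid has V = 30, E = 60, F = 32.
The dual swaps V and F and preserves E: V′ = F = 32, E′ = E = 60, F′ = V = 30.

30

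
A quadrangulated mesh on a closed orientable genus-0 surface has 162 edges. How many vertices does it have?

83

χ = 2 − 2·0 = 2, and every face is a square so 4F = 2E.
F = 2E/4 = 81. Then V = 2 + E − F = 2 + 162 − 81 = 83.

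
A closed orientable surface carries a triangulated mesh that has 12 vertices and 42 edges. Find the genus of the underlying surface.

2

Every face is a triangle and each edge borders two faces, so 3F = 2·42, giving F = 28.
χ = V − E + F = 12 − 42 + 28 = -2.
For a closed orientable surface χ = 2 − 2g, so g = (2 − (-2))/2 = 2.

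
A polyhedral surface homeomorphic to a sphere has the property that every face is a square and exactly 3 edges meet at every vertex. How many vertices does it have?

Each face has 4 edges and each edge borders two faces, so 2E = 4F.
Each vertex has degree 3, so 3V = 2E and hence V = 4F/3.
Euler: V − E + F = 2 ⇒ (4F/3) − (4F/2) + F = 2.
Multiply by 6: (8 − 12 + 6)F = 12, i.e. 2F = 12.
So F = 6, E = 4·6/2 = 12, V = 4·6/3 = 8.

8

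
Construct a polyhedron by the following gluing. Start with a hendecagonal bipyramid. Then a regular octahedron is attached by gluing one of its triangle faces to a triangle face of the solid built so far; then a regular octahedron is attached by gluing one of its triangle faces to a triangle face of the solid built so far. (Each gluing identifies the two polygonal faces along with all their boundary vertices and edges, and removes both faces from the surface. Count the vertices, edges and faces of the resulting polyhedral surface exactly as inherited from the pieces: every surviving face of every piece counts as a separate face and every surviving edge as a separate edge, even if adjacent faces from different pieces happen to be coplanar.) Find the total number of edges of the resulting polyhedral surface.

A hendecagonal bipyramid: V=13, E=33, F=22.
Attach a regular octahedron (V=6, E=12, F=8) along a 3-gon: merge 3 vertices and 3 edges, delete both glued faces → V=16, E=42, F=28.
Attach a regular octahedron (V=6, E=12, F=8) along a 3-gon: merge 3 vertices and 3 edges, delete both glued faces → V=19, E=51, F=34.
Check: V − E + F = 19 − 51 + 34 = 2.

51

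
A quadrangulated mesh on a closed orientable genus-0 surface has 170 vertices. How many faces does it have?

χ = 2 − 2·0 = 2, and every face is a square so 4F = 2E.
V − E + F = 2 with E = 4F/2 gives 170 − (4/2 − 1)·F = 2, so F = 168 and E = 336.

168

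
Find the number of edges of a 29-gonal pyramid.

58

A pyramid on an n-gon base has one n-gon and n triangles: V = 29 + 1 = 30, E = 2·29 = 58, F = 29 + 1 = 30.
Check: V − E + F = 30 − 58 + 30 = 2.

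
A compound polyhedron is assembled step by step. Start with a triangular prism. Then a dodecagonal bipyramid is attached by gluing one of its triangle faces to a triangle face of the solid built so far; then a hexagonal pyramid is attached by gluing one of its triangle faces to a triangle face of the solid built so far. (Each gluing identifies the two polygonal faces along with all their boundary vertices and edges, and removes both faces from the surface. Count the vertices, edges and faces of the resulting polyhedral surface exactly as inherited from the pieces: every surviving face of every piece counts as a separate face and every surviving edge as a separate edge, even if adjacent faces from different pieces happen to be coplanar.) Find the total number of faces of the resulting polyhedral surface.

A triangular prism: V=6, E=9, F=5.
Attach a dodecagonal bipyramid (V=14, E=36, F=24) along a 3-gon: merge 3 vertices and 3 edges, delete both glued faces → V=17, E=42, F=27.
Attach a hexagonal pyramid (V=7, E=12, F=7) along a 3-gon: merge 3 vertices and 3 edges, delete both glued faces → V=21, E=51, F=32.
Check: V − E + F = 21 − 51 + 32 = 2.

32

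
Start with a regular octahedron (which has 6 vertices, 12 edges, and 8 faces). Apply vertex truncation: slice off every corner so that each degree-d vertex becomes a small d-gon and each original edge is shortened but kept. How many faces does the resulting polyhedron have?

Truncation replaces each original edge-end by a new vertex, so V′ = 2E = 24.
Each original edge survives, and each old vertex of degree d contributes d new edges; summing degrees gives Σd = 2E, so E′ = E + 2E = 3E = 36.
Each original face survives and each original vertex becomes one new face: F′ = F + V = 14.

14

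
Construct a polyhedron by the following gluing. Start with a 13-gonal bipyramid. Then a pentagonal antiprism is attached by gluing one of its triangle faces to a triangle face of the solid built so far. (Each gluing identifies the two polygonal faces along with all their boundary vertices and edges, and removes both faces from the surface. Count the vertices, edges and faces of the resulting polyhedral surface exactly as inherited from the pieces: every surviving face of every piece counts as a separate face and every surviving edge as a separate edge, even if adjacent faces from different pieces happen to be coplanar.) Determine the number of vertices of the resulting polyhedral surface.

22

A 13-gonal bipyramid: V=15, E=39, F=26.
Attach a pentagonal antiprism (V=10, E=20, F=12) along a 3-gon: merge 3 vertices and 3 edges, delete both glued faces → V=22, E=56, F=36.
Check: V − E + F = 22 − 56 + 36 = 2.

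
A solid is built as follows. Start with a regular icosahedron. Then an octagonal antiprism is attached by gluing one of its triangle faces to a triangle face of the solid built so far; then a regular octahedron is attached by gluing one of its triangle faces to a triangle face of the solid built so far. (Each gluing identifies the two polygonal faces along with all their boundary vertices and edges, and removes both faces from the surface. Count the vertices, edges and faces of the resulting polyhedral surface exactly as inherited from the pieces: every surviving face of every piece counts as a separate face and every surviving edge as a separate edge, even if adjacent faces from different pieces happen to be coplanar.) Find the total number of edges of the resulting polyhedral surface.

68

A regular icosahedron: V=12, E=30, F=20.
Attach an octagonal antiprism (V=16, E=32, F=18) along a 3-gon: merge 3 vertices and 3 edges, delete both glued faces → V=25, E=59, F=36.
Attach a regular octahedron (V=6, E=12, F=8) along a 3-gon: merge 3 vertices and 3 edges, delete both glued faces → V=28, E=68, F=42.
Check: V − E + F = 28 − 68 + 42 = 2.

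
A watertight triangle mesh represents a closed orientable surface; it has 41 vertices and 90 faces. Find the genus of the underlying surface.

Every face is a triangle, so 2E = 3·90 = 270, giving E = 135.
χ = V − E + F = 41 − 135 + 90 = -4.
For a closed orientable surface χ = 2 − 2g, so g = (2 − (-4))/2 = 3.

3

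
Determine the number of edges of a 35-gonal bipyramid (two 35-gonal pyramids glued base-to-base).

A bipyramid over an n-gon has 2n triangular faces and n + 2 vertices: V = 35 + 2 = 37, E = 3·35 = 105, F = 2·35 = 70.

105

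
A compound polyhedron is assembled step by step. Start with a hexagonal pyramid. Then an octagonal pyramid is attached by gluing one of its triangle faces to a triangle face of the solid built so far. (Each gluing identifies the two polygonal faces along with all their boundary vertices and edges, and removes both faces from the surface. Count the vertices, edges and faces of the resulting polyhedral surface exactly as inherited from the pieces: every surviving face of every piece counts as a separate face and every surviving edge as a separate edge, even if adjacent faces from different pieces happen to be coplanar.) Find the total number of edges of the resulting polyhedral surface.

25

A hexagonal pyramid: V=7, E=12, F=7.
Attach an octagonal pyramid (V=9, E=16, F=9) along a 3-gon: merge 3 vertices and 3 edges, delete both glued faces → V=13, E=25, F=14.
Check: V − E + F = 13 − 25 + 14 = 2.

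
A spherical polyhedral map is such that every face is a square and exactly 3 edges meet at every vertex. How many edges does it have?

12

Each face has 4 edges and each edge borders two faces, so 2E = 4F.
Each vertex has degree 3, so 3V = 2E and hence V = 4F/3.
Euler: V − E + F = 2 ⇒ (4F/3) − (4F/2) + F = 2.
Multiply by 6: (8 − 12 + 6)F = 12, i.e. 2F = 12.
So F = 6, E = 4·6/2 = 12, V = 4·6/3 = 8.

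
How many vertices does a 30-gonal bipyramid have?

32

A bipyramid over an n-gon has 2n triangular faces and n + 2 vertices: V = 30 + 2 = 32, E = 3·30 = 90, F = 2·30 = 60.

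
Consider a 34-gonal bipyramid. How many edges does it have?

102

A bipyramid over an n-gon has 2n triangular faces and n + 2 vertices: V = 34 + 2 = 36, E = 3·34 = 102, F = 2·34 = 68.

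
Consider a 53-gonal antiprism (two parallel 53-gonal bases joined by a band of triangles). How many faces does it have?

An antiprism on an n-gon has two n-gon caps and 2n triangles: V = 2·53 = 106, E = 4·53 = 212, F = 2·53 + 2 = 108.

108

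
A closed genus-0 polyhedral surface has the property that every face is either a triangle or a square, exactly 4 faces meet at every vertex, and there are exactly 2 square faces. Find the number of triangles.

8

Let x be the number of triangles; then F = 2 + x.
Edge–face incidences: 2E = 4·2 + 3·x = 8 + 3x.
Every vertex has degree 4, so 4V = 2E.
Euler: V − E + F = 2 ⇒ (2E)/4 − E + (2 + x) = 2.
Multiply by 8: 2·(2E) − 4·(2E) + 8·(2 + x) = 16, i.e. 16 + 8x − 2·(8 + 3x) = 16.
Collecting terms: 2x = 16, so x = 8.
Then 2E = 8 + 3·8 = 32, so E = 16, V = 2E/4 = 8, F = 2 + 8 = 10.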